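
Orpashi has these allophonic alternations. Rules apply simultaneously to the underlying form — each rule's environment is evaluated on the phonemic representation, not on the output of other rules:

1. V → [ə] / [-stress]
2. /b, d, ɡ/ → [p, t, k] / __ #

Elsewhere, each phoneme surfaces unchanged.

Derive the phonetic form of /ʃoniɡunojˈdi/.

/ʃ/ (word-initial) is unaffected → [ʃ].
Rule 1 applies to /o/ (between /ʃ/ and /n/: in an unstressed syllable) → [ə].
/n/ (between /o/ and /i/): no rule targets it → [n].
/i/ (between /n/ and /ɡ/) occurs in an unstressed syllable → [ə] by rule 1.
/ɡ/ — between /i/ and /u/; rule 2 does not apply here → [ɡ].
/u/ meets the environment for rule 1 (in an unstressed syllable) → [ə].
/n/ stays [n].
/o/ (between /n/ and /j/) occurs in an unstressed syllable → [ə] by rule 1.
/j/ — not in any rule's target class → [j].
/d/ (between /j/ and /i/) fails the environment for rule 2, so it stays [d].
/i/ (word-final): rule 1 targets it, but not in an unstressed syllable → unchanged [i].

[ʃənəɡənəjˈdi]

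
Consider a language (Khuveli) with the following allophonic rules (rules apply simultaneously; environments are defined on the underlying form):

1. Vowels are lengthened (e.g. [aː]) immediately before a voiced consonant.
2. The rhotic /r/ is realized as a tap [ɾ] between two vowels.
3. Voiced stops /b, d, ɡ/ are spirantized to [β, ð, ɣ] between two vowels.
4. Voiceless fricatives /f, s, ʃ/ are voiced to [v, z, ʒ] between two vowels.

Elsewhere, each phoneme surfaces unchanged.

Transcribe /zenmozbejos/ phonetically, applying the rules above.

/z/ (word-initial) is unaffected → [z].
/e/ — between /z/ and /n/, before a voiced consonant — surfaces as [eː] (rule 1).
/n/ stays [n].
/m/ (between /n/ and /o/) is unaffected → [m].
/o/ meets the environment for rule 1 (before a voiced consonant) → [oː].
/z/ stays [z].
/b/ (between /z/ and /e/) fails the environment for rule 3, so it stays [b].
Rule 1 applies to /e/ (between /b/ and /j/: before a voiced consonant) → [eː].
/j/ (between /e/ and /o/) is unaffected → [j].
/o/ (between /j/ and /s/): rule 1 targets it, but not before a voiced consonant → unchanged [o].
/s/ (word-final): rule 4 targets it, but not between two vowels → unchanged [s].

[zeːnmoːzbeːjos]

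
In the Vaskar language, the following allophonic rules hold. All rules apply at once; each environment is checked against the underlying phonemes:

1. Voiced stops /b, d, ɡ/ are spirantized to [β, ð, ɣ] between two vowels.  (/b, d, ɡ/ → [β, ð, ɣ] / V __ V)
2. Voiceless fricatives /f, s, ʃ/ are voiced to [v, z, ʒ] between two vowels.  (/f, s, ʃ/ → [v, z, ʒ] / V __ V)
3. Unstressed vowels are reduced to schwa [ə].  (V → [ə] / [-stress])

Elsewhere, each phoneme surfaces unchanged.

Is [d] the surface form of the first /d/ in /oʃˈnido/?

No

/d/ (between /i/ and /o/): between two vowels, so rule 1 applies → [ð].
The actual realization is [ð], not [d].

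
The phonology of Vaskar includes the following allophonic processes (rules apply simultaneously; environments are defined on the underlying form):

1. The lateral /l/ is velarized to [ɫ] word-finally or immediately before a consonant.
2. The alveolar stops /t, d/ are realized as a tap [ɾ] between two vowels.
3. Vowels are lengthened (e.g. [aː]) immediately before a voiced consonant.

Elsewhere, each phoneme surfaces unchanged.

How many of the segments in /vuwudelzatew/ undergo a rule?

7

Segments that undergo a rule: /u/ → [uː] (rule 3); /u/ → [uː] (rule 3); /d/ → [ɾ] (rule 2); /e/ → [eː] (rule 3); /l/ → [ɫ] (rule 1); /t/ → [ɾ] (rule 2); /e/ → [eː] (rule 3).
All other segments surface unchanged.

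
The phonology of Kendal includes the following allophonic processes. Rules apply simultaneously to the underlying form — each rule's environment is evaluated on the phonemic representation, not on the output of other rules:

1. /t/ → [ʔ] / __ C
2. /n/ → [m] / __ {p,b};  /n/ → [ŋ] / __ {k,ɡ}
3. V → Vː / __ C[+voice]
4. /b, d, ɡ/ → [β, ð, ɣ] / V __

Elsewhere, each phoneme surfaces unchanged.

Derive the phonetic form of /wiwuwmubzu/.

/w/ (word-initial): no rule targets it → [w].
/i/ (between /w/ and /w/) occurs before a voiced consonant → [iː] by rule 3.
/w/ (between /i/ and /u/) is unaffected → [w].
/u/ — between /w/ and /w/, before a voiced consonant — surfaces as [uː] (rule 3).
/w/ (between /u/ and /m/): no rule targets it → [w].
/m/ (between /w/ and /u/) is unaffected → [m].
/u/ (between /m/ and /b/) occurs before a voiced consonant → [uː] by rule 3.
Rule 4 applies to /b/ (between /u/ and /z/: immediately after a vowel) → [β].
/z/ (between /b/ and /u/) is unaffected → [z].
/u/ (word-final): rule 3 targets it, but not before a voiced consonant → unchanged [u].

[wiːwuːwmuːβzu]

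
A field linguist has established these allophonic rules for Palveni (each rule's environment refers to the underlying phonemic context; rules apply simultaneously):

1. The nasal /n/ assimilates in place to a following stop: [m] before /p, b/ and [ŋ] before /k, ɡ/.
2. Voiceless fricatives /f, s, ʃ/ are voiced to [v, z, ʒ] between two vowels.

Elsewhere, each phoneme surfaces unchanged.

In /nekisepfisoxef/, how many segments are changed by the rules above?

2

Segments that undergo a rule: /s/ → [z] (rule 2); /s/ → [z] (rule 2).
All other segments surface unchanged.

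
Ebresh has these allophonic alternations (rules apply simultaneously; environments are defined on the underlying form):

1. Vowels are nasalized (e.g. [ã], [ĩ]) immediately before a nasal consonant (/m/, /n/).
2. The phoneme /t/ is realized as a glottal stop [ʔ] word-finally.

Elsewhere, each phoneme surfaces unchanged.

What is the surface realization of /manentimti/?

/m/ stays [m].
/a/ (between /m/ and /n/) occurs before a nasal consonant → [ã] by rule 1.
/n/ stays [n].
Rule 1 applies to /e/ (between /n/ and /n/: before a nasal consonant) → [ẽ].
/n/ stays [n].
/t/ — between /n/ and /i/; rule 2 does not apply here → [t].
Rule 1 applies to /i/ (between /t/ and /m/: before a nasal consonant) → [ĩ].
/m/ — not in any rule's target class → [m].
/t/ — between /m/ and /i/; rule 2 does not apply here → [t].
/i/ (word-final) fails the environment for rule 1, so it stays [i].

[mãnẽntĩmti]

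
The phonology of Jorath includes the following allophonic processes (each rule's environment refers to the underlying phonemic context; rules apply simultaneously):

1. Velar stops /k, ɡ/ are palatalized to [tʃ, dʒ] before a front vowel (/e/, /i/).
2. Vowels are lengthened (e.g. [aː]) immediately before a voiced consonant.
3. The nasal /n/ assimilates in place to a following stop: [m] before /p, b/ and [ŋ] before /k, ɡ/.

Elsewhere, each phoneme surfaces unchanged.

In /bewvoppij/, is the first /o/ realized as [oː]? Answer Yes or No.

/o/ (between /v/ and /p/): rule 2 targets it, but not before a voiced consonant → unchanged [o].
The actual realization is [o], not [oː].

No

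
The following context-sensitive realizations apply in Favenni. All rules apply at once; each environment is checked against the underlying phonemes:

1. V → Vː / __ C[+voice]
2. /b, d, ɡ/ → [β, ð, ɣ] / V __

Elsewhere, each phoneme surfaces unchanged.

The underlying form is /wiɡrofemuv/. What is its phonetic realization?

/i/ (between /w/ and /ɡ/): before a voiced consonant, so rule 1 applies → [iː].
/ɡ/ meets the environment for rule 2 (immediately after a vowel) → [ɣ].
/o/ (between /r/ and /f/) fails the environment for rule 1, so it stays [o].
/e/ (between /f/ and /m/) occurs before a voiced consonant → [eː] by rule 1.
/u/ (between /m/ and /v/) occurs before a voiced consonant → [uː] by rule 1.

[wiːɣrofeːmuːv]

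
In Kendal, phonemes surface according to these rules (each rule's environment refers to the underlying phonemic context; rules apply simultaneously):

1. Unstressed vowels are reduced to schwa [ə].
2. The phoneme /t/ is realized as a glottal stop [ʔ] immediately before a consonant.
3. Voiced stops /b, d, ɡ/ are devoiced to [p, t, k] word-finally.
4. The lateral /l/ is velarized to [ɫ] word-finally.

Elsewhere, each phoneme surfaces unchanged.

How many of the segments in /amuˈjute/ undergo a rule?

Segments that undergo a rule: /a/ → [ə] (rule 1); /u/ → [ə] (rule 1); /e/ → [ə] (rule 1).
All other segments surface unchanged.

3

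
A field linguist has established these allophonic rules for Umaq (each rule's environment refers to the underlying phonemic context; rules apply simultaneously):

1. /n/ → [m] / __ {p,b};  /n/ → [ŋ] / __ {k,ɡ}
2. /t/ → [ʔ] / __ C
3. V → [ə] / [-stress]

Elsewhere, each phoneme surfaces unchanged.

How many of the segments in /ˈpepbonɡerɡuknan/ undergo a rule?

Segments that undergo a rule: /o/ → [ə] (rule 3); /n/ → [ŋ] (rule 1); /e/ → [ə] (rule 3); /u/ → [ə] (rule 3); /a/ → [ə] (rule 3).
All other segments surface unchanged.

5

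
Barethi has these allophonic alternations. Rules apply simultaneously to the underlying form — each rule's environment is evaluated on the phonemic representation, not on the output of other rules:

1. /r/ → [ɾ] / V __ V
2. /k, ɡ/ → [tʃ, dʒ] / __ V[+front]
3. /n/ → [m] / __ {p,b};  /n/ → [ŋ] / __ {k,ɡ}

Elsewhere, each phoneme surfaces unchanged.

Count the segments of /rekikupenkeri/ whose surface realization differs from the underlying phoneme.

4

Segments that undergo a rule: /k/ → [tʃ] (rule 2); /n/ → [ŋ] (rule 3); /k/ → [tʃ] (rule 2); /r/ → [ɾ] (rule 1).
All other segments surface unchanged.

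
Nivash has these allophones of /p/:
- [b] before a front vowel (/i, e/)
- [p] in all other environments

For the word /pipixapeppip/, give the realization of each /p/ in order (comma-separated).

Occurrence 1 (position 1): before a front vowel (/i, e/) → [b].
Occurrence 2 (position 3): before a front vowel (/i, e/) → [b].
Occurrence 3 (position 7): before a front vowel (/i, e/) → [b].
Occurrence 4 (position 9): no conditioning environment matches → elsewhere allophone [p].
Occurrence 5 (position 10): before a front vowel (/i, e/) → [b].
Occurrence 6 (position 12): no conditioning environment matches → elsewhere allophone [p].

[b], [b], [b], [p], [b], [p]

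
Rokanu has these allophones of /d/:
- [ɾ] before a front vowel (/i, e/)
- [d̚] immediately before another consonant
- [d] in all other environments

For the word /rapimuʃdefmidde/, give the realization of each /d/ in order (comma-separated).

Occurrence 1 (position 8): before a front vowel (/i, e/) → [ɾ].
Occurrence 2 (position 13): immediately before another consonant → [d̚].
Occurrence 3 (position 14): before a front vowel (/i, e/) → [ɾ].

[ɾ], [d̚], [ɾ]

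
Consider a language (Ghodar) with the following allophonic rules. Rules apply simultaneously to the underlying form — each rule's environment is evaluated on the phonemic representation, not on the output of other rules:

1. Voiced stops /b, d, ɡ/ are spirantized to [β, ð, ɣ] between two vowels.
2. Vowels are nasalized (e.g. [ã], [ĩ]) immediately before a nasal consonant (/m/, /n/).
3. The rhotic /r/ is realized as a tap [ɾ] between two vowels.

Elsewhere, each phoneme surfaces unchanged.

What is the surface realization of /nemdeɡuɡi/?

[nẽmdeɣuɣi]

/e/ — between /n/ and /m/, before a nasal consonant — surfaces as [ẽ] (rule 2).
/d/ — between /m/ and /e/; rule 1 does not apply here → [d].
/e/ (between /d/ and /ɡ/): rule 2 targets it, but not before a nasal consonant → unchanged [e].
/ɡ/ (between /e/ and /u/) occurs between two vowels → [ɣ] by rule 1.
/u/ (between /ɡ/ and /ɡ/) is in the target of rule 2 but the environment (before a nasal consonant) is not met → [u].
Rule 1 applies to /ɡ/ (between /u/ and /i/: between two vowels) → [ɣ].
/i/ — word-final; rule 2 does not apply here → [i].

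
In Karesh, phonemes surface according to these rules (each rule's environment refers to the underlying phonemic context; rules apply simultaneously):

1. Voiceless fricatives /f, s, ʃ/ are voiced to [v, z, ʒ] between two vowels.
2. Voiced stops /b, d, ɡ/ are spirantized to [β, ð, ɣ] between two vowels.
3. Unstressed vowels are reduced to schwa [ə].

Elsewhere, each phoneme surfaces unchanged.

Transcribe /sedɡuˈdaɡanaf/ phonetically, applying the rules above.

/s/ (word-initial): rule 1 targets it, but not between two vowels → unchanged [s].
/e/ (between /s/ and /d/) occurs in an unstressed syllable → [ə] by rule 3.
/d/ (between /e/ and /ɡ/) fails the environment for rule 2, so it stays [d].
/ɡ/ (between /d/ and /u/): rule 2 targets it, but not between two vowels → unchanged [ɡ].
Rule 3 applies to /u/ (between /ɡ/ and /d/: in an unstressed syllable) → [ə].
/d/ (between /u/ and /a/): between two vowels, so rule 2 applies → [ð].
/a/ (between /d/ and /ɡ/) fails the environment for rule 3, so it stays [a].
/ɡ/ meets the environment for rule 2 (between two vowels) → [ɣ].
/a/ — between /ɡ/ and /n/, in an unstressed syllable — surfaces as [ə] (rule 3).
/a/ (between /n/ and /f/) occurs in an unstressed syllable → [ə] by rule 3.
/f/ (word-final) fails the environment for rule 1, so it stays [f].

[sədɡəˈðaɣənəf]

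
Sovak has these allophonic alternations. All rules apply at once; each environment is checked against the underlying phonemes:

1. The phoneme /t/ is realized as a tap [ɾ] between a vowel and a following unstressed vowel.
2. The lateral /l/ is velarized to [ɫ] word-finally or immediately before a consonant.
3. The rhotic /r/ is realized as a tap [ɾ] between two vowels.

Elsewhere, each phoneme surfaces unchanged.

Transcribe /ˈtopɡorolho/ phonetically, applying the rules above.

[ˈtopɡoɾoɫho]

/t/ (word-initial) fails the environment for rule 1, so it stays [t].
/o/ (between /t/ and /p/) is unaffected → [o].
/p/ — not in any rule's target class → [p].
/ɡ/ (between /p/ and /o/) is unaffected → [ɡ].
/o/ (between /ɡ/ and /r/): no rule targets it → [o].
/r/ — between /o/ and /o/, between two vowels — surfaces as [ɾ] (rule 3).
/o/ (between /r/ and /l/) is unaffected → [o].
/l/ — between /o/ and /h/, word-finally or immediately before a consonant — surfaces as [ɫ] (rule 2).
/h/ (between /l/ and /o/) is unaffected → [h].
/o/ (word-final) is unaffected → [o].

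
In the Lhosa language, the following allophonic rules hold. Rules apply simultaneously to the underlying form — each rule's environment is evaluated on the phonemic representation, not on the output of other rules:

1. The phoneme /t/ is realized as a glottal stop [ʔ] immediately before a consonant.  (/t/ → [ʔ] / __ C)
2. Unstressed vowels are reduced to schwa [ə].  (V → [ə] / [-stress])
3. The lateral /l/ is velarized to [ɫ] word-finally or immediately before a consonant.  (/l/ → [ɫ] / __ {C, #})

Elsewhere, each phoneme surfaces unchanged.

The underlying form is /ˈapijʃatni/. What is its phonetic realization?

/a/ (word-initial) is in the target of rule 2 but the environment (in an unstressed syllable) is not met → [a].
/p/ (between /a/ and /i/): no rule targets it → [p].
/i/ meets the environment for rule 2 (in an unstressed syllable) → [ə].
/j/ stays [j].
/ʃ/ stays [ʃ].
/a/ meets the environment for rule 2 (in an unstressed syllable) → [ə].
/t/ meets the environment for rule 1 (immediately before a consonant) → [ʔ].
/n/ — not in any rule's target class → [n].
Rule 2 applies to /i/ (word-final: in an unstressed syllable) → [ə].

[ˈapəjʃəʔnə]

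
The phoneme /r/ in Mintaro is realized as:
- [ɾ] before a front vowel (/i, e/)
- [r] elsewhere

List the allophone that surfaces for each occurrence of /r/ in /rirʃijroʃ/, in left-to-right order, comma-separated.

[ɾ], [r], [r]

Occurrence 1 (position 1): before a front vowel (/i, e/) → [ɾ].
Occurrence 2 (position 3): no conditioning environment matches → elsewhere allophone [r].
Occurrence 3 (position 7): no conditioning environment matches → elsewhere allophone [r].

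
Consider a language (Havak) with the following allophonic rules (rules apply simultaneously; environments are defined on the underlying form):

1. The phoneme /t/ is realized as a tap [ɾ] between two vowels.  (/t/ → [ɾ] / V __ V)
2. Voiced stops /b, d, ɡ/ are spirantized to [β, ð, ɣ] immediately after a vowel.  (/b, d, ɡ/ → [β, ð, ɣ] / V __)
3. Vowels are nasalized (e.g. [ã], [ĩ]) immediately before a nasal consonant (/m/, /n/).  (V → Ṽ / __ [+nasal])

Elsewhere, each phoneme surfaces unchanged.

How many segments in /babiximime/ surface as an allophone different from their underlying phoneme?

3

Segments that undergo a rule: /b/ → [β] (rule 2); /i/ → [ĩ] (rule 3); /i/ → [ĩ] (rule 3).
All other segments surface unchanged.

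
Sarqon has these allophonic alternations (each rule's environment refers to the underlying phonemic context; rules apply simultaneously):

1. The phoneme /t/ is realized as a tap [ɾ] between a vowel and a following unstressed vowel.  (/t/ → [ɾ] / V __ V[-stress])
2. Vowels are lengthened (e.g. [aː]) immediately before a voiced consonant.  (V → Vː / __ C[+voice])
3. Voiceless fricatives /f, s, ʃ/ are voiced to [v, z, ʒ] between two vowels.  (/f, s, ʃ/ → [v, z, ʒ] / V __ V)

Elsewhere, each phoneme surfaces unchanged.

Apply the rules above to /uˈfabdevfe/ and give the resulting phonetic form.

[uˈvaːbdeːvfe]

/u/ (word-initial): rule 2 targets it, but not before a voiced consonant → unchanged [u].
Rule 3 applies to /f/ (between /u/ and /a/: between two vowels) → [v].
/a/ (between /f/ and /b/) occurs before a voiced consonant → [aː] by rule 2.
/b/ — not in any rule's target class → [b].
/d/ (between /b/ and /e/) is unaffected → [d].
/e/ (between /d/ and /v/): before a voiced consonant, so rule 2 applies → [eː].
/v/ — not in any rule's target class → [v].
/f/ — between /v/ and /e/; rule 3 does not apply here → [f].
/e/ (word-final) fails the environment for rule 2, so it stays [e].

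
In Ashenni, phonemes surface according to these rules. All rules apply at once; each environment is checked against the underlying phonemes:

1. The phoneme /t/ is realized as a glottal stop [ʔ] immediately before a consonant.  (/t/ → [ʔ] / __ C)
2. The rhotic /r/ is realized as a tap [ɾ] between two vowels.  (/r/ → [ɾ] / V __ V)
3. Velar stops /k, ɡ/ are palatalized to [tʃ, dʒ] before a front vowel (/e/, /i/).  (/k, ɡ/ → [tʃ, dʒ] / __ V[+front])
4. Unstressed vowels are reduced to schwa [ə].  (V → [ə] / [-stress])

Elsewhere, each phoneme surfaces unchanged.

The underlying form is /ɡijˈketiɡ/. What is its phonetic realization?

/ɡ/ meets the environment for rule 3 (before a front vowel) → [dʒ].
/i/ meets the environment for rule 4 (in an unstressed syllable) → [ə].
/j/ stays [j].
/k/ meets the environment for rule 3 (before a front vowel) → [tʃ].
/e/ (between /k/ and /t/): rule 4 targets it, but not in an unstressed syllable → unchanged [e].
/t/ (between /e/ and /i/): rule 1 targets it, but not immediately before a consonant → unchanged [t].
/i/ (between /t/ and /ɡ/) occurs in an unstressed syllable → [ə] by rule 4.
/ɡ/ (word-final): rule 3 targets it, but not before a front vowel → unchanged [ɡ].

[dʒəjˈtʃetəɡ]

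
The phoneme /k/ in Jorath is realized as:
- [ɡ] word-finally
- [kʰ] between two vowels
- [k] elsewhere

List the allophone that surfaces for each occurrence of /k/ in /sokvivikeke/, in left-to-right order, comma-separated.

[k], [kʰ], [kʰ]

Occurrence 1 (position 3): no conditioning environment matches → elsewhere allophone [k].
Occurrence 2 (position 8): between two vowels → [kʰ].
Occurrence 3 (position 10): between two vowels → [kʰ].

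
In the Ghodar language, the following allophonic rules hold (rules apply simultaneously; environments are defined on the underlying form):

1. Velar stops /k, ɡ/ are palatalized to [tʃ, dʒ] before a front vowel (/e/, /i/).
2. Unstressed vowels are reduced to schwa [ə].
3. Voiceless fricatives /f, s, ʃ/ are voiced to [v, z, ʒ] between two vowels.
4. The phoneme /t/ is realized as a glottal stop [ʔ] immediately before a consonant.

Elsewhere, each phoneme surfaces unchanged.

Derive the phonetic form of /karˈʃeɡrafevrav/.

/k/ (word-initial): rule 1 targets it, but not before a front vowel → unchanged [k].
/a/ — between /k/ and /r/, in an unstressed syllable — surfaces as [ə] (rule 2).
/r/ — not in any rule's target class → [r].
/ʃ/ (between /r/ and /e/) is in the target of rule 3 but the environment (between two vowels) is not met → [ʃ].
/e/ — between /ʃ/ and /ɡ/; rule 2 does not apply here → [e].
/ɡ/ (between /e/ and /r/) is in the target of rule 1 but the environment (before a front vowel) is not met → [ɡ].
/r/ stays [r].
/a/ (between /r/ and /f/): in an unstressed syllable, so rule 2 applies → [ə].
/f/ (between /a/ and /e/) occurs between two vowels → [v] by rule 3.
/e/ — between /f/ and /v/, in an unstressed syllable — surfaces as [ə] (rule 2).
/v/ — not in any rule's target class → [v].
/r/ stays [r].
/a/ (between /r/ and /v/): in an unstressed syllable, so rule 2 applies → [ə].
/v/ (word-final) is unaffected → [v].

[kərˈʃeɡrəvəvrəv]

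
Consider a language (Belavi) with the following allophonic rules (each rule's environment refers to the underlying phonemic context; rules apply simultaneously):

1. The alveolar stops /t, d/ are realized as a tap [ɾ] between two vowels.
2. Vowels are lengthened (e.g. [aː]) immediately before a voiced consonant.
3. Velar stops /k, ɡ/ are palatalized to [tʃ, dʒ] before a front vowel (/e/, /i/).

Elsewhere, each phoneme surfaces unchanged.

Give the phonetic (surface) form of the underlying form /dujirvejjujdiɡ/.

[duːjiːrveːjjuːjdiːɡ]

/d/ — word-initial; rule 1 does not apply here → [d].
Rule 2 applies to /u/ (between /d/ and /j/: before a voiced consonant) → [uː].
/j/ (between /u/ and /i/): no rule targets it → [j].
Rule 2 applies to /i/ (between /j/ and /r/: before a voiced consonant) → [iː].
/r/ — not in any rule's target class → [r].
/v/ stays [v].
/e/ (between /v/ and /j/) occurs before a voiced consonant → [eː] by rule 2.
/j/ — not in any rule's target class → [j].
/j/ stays [j].
Rule 2 applies to /u/ (between /j/ and /j/: before a voiced consonant) → [uː].
/j/ — not in any rule's target class → [j].
/d/ — between /j/ and /i/; rule 1 does not apply here → [d].
Rule 2 applies to /i/ (between /d/ and /ɡ/: before a voiced consonant) → [iː].
/ɡ/ (word-final): rule 3 targets it, but not before a front vowel → unchanged [ɡ].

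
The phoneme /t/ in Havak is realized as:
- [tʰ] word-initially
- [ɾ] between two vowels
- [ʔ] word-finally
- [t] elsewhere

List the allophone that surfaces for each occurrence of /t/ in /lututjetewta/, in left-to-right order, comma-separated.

Occurrence 1 (position 3): between two vowels → [ɾ].
Occurrence 2 (position 5): no conditioning environment matches → elsewhere allophone [t].
Occurrence 3 (position 8): between two vowels → [ɾ].
Occurrence 4 (position 11): no conditioning environment matches → elsewhere allophone [t].

[ɾ], [t], [ɾ], [t]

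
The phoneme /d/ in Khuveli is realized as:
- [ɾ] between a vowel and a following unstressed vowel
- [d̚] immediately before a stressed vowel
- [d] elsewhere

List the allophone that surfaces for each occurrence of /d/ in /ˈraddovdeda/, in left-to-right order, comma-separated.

Occurrence 1 (position 3): no conditioning environment matches → elsewhere allophone [d].
Occurrence 2 (position 4): no conditioning environment matches → elsewhere allophone [d].
Occurrence 3 (position 7): no conditioning environment matches → elsewhere allophone [d].
Occurrence 4 (position 9): between a vowel and a following unstressed vowel → [ɾ].

[d], [d], [d], [ɾ]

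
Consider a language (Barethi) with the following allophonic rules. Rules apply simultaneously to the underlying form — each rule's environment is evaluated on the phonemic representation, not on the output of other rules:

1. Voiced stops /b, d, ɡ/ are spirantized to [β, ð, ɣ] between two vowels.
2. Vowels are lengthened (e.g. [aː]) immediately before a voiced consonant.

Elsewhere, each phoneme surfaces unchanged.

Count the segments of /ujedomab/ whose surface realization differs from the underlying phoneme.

Segments that undergo a rule: /u/ → [uː] (rule 2); /e/ → [eː] (rule 2); /d/ → [ð] (rule 1); /o/ → [oː] (rule 2); /a/ → [aː] (rule 2).
All other segments surface unchanged.

5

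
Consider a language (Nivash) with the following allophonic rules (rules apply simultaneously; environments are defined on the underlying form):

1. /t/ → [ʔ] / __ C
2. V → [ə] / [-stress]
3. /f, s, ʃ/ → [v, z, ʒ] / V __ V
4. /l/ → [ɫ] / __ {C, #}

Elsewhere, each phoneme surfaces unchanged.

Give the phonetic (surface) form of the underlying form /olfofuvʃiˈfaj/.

/o/ (word-initial) occurs in an unstressed syllable → [ə] by rule 2.
/l/ — between /o/ and /f/, word-finally or immediately before a consonant — surfaces as [ɫ] (rule 4).
/f/ (between /l/ and /o/) is in the target of rule 3 but the environment (between two vowels) is not met → [f].
Rule 2 applies to /o/ (between /f/ and /f/: in an unstressed syllable) → [ə].
Rule 3 applies to /f/ (between /o/ and /u/: between two vowels) → [v].
/u/ meets the environment for rule 2 (in an unstressed syllable) → [ə].
/v/ — not in any rule's target class → [v].
/ʃ/ (between /v/ and /i/) is in the target of rule 3 but the environment (between two vowels) is not met → [ʃ].
/i/ meets the environment for rule 2 (in an unstressed syllable) → [ə].
/f/ (between /i/ and /a/) occurs between two vowels → [v] by rule 3.
/a/ (between /f/ and /j/): rule 2 targets it, but not in an unstressed syllable → unchanged [a].
/j/ stays [j].

[əɫfəvəvʃəˈvaj]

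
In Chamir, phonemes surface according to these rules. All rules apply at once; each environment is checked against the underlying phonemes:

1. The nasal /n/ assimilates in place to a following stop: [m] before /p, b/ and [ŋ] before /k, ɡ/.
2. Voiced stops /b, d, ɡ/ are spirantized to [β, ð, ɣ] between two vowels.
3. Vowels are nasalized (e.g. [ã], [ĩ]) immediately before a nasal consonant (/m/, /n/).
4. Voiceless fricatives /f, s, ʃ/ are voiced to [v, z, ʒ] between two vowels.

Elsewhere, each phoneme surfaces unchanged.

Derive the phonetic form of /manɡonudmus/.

[mãŋɡõnudmus]

/m/ — not in any rule's target class → [m].
/a/ (between /m/ and /n/) occurs before a nasal consonant → [ã] by rule 3.
/n/ — between /a/ and /ɡ/, before a labial or velar stop — surfaces as [ŋ] (rule 1).
/ɡ/ — between /n/ and /o/; rule 2 does not apply here → [ɡ].
Rule 3 applies to /o/ (between /ɡ/ and /n/: before a nasal consonant) → [õ].
/n/ (between /o/ and /u/): rule 1 targets it, but not before a labial or velar stop → unchanged [n].
/u/ — between /n/ and /d/; rule 3 does not apply here → [u].
/d/ (between /u/ and /m/) is in the target of rule 2 but the environment (between two vowels) is not met → [d].
/m/ (between /d/ and /u/): no rule targets it → [m].
/u/ (between /m/ and /s/) is in the target of rule 3 but the environment (before a nasal consonant) is not met → [u].
/s/ (word-final) fails the environment for rule 4, so it stays [s].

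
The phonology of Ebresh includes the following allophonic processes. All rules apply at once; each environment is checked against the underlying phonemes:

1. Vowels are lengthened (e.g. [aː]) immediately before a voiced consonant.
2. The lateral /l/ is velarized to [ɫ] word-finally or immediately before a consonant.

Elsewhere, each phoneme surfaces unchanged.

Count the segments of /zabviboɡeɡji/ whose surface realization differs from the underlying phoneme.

4

Segments that undergo a rule: /a/ → [aː] (rule 1); /i/ → [iː] (rule 1); /o/ → [oː] (rule 1); /e/ → [eː] (rule 1).
All other segments surface unchanged.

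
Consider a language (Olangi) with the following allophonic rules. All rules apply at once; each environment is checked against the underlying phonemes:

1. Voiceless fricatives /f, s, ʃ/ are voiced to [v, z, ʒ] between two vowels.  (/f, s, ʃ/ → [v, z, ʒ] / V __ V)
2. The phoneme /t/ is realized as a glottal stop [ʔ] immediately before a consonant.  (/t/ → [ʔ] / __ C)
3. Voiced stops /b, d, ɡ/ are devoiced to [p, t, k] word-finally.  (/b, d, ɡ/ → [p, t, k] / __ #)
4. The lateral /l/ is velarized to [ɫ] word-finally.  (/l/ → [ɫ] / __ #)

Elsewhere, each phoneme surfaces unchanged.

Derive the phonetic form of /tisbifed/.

[tisbivet]

/t/ (word-initial) is in the target of rule 2 but the environment (immediately before a consonant) is not met → [t].
/i/ (between /t/ and /s/) is unaffected → [i].
/s/ (between /i/ and /b/) fails the environment for rule 1, so it stays [s].
/b/ (between /s/ and /i/) fails the environment for rule 3, so it stays [b].
/i/ (between /b/ and /f/): no rule targets it → [i].
Rule 1 applies to /f/ (between /i/ and /e/: between two vowels) → [v].
/e/ (between /f/ and /d/) is unaffected → [e].
/d/ — word-final, word-finally — surfaces as [t] (rule 3).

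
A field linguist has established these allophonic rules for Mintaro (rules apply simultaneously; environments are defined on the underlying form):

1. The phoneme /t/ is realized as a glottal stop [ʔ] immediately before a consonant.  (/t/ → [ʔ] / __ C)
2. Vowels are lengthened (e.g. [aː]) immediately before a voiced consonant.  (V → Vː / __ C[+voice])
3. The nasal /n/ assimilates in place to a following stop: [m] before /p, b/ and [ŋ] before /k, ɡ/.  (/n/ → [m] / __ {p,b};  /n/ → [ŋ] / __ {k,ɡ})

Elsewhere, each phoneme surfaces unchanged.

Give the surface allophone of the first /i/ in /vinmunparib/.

[iː]

/i/ — between /v/ and /n/, before a voiced consonant — surfaces as [iː] (rule 2).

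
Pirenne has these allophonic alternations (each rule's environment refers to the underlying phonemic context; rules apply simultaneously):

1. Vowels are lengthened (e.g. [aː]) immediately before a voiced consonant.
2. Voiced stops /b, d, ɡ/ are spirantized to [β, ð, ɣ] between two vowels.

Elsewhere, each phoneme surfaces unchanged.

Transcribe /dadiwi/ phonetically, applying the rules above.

/d/ (word-initial) is in the target of rule 2 but the environment (between two vowels) is not met → [d].
/a/ — between /d/ and /d/, before a voiced consonant — surfaces as [aː] (rule 1).
/d/ — between /a/ and /i/, between two vowels — surfaces as [ð] (rule 2).
/i/ (between /d/ and /w/) occurs before a voiced consonant → [iː] by rule 1.
/i/ (word-final): rule 1 targets it, but not before a voiced consonant → unchanged [i].

[daːðiːwi]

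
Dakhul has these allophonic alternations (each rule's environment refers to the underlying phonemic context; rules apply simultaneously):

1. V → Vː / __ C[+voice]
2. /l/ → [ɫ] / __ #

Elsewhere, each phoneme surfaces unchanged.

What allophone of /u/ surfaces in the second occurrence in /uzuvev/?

Rule 1 applies to /u/ (between /z/ and /v/: before a voiced consonant) → [uː].

[uː]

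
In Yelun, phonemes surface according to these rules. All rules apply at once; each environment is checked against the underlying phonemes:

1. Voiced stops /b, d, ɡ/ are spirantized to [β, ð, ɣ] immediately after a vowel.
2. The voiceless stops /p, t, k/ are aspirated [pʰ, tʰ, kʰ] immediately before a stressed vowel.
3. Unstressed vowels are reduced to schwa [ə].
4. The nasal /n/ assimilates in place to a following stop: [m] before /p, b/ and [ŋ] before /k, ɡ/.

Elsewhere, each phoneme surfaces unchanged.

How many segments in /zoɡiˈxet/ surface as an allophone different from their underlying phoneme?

Segments that undergo a rule: /o/ → [ə] (rule 3); /ɡ/ → [ɣ] (rule 1); /i/ → [ə] (rule 3).
All other segments surface unchanged.

3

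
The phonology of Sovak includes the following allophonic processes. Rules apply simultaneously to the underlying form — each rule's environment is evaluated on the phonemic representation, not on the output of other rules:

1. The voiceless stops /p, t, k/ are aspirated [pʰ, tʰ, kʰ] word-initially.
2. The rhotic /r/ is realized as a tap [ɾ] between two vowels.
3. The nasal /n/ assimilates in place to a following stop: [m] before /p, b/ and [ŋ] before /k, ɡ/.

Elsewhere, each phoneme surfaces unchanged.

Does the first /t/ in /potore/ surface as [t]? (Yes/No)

Yes

/t/ (between /o/ and /o/) fails the environment for rule 1, so it stays [t].
The actual realization is [t], which matches [t].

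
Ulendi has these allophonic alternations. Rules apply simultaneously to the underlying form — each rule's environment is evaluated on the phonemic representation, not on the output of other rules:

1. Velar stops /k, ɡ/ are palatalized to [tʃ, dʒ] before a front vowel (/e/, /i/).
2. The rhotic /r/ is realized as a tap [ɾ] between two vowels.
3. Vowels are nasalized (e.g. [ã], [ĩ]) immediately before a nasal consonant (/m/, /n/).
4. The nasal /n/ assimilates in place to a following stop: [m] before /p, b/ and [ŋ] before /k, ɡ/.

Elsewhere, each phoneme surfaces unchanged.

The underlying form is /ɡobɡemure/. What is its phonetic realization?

/ɡ/ — word-initial; rule 1 does not apply here → [ɡ].
/o/ (between /ɡ/ and /b/) is in the target of rule 3 but the environment (before a nasal consonant) is not met → [o].
/b/ (between /o/ and /ɡ/): no rule targets it → [b].
/ɡ/ (between /b/ and /e/) occurs before a front vowel → [dʒ] by rule 1.
/e/ (between /ɡ/ and /m/) occurs before a nasal consonant → [ẽ] by rule 3.
/m/ (between /e/ and /u/) is unaffected → [m].
/u/ (between /m/ and /r/): rule 3 targets it, but not before a nasal consonant → unchanged [u].
Rule 2 applies to /r/ (between /u/ and /e/: between two vowels) → [ɾ].
/e/ (word-final) is in the target of rule 3 but the environment (before a nasal consonant) is not met → [e].

[ɡobdʒẽmuɾe]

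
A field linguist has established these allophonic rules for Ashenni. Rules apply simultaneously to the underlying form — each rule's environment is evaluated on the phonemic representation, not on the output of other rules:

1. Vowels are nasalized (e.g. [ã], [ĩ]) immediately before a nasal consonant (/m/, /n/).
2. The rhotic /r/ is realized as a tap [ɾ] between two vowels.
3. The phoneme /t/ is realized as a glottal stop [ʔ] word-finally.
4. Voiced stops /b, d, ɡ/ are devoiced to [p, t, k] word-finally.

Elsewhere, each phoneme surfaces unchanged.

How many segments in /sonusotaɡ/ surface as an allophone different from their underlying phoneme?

2

Segments that undergo a rule: /o/ → [õ] (rule 1); /ɡ/ → [k] (rule 4).
All other segments surface unchanged.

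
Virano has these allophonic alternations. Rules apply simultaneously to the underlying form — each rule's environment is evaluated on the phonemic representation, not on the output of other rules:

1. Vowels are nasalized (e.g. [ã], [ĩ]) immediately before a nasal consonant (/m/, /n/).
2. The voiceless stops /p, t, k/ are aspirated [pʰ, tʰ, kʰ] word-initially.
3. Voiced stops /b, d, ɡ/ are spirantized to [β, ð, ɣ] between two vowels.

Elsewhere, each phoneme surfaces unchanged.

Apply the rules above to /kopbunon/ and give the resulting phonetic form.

[kʰopbũnõn]

Rule 2 applies to /k/ (word-initial: word-initially) → [kʰ].
/o/ (between /k/ and /p/) is in the target of rule 1 but the environment (before a nasal consonant) is not met → [o].
/p/ (between /o/ and /b/) is in the target of rule 2 but the environment (word-initially) is not met → [p].
/b/ — between /p/ and /u/; rule 3 does not apply here → [b].
/u/ meets the environment for rule 1 (before a nasal consonant) → [ũ].
/n/ (between /u/ and /o/) is unaffected → [n].
/o/ meets the environment for rule 1 (before a nasal consonant) → [õ].
/n/ (word-final) is unaffected → [n].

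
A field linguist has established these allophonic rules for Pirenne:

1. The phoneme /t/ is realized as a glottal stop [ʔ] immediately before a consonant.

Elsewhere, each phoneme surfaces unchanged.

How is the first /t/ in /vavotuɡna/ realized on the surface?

/t/ (between /o/ and /u/) is in the target of rule 1 but the environment (immediately before a consonant) is not met → [t].

[t]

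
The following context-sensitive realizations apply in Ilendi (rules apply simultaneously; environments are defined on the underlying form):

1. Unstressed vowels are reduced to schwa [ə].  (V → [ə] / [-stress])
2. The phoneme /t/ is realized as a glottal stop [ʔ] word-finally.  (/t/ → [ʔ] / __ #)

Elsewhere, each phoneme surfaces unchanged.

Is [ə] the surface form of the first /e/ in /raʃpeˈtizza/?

/e/ (between /p/ and /t/): in an unstressed syllable, so rule 1 applies → [ə].
The actual realization is [ə], which matches [ə].

Yes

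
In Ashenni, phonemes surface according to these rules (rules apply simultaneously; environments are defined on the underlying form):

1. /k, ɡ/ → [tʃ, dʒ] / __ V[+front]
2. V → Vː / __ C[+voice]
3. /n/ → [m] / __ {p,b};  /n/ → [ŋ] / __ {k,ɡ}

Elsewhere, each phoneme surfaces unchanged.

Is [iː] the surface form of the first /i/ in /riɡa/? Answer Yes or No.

/i/ — between /r/ and /ɡ/, before a voiced consonant — surfaces as [iː] (rule 2).
The actual realization is [iː], which matches [iː].

Yes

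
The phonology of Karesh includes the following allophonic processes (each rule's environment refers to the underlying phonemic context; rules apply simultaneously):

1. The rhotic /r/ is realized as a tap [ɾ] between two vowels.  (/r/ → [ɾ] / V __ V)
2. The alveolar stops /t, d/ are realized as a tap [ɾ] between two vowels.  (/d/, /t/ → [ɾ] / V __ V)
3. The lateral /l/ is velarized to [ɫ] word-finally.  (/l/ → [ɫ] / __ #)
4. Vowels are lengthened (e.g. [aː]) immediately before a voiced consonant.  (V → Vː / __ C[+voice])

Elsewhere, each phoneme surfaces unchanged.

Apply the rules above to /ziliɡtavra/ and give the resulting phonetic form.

Rule 4 applies to /i/ (between /z/ and /l/: before a voiced consonant) → [iː].
/l/ — between /i/ and /i/; rule 3 does not apply here → [l].
/i/ — between /l/ and /ɡ/, before a voiced consonant — surfaces as [iː] (rule 4).
/t/ — between /ɡ/ and /a/; rule 2 does not apply here → [t].
/a/ meets the environment for rule 4 (before a voiced consonant) → [aː].
/r/ (between /v/ and /a/): rule 1 targets it, but not between two vowels → unchanged [r].
/a/ (word-final) fails the environment for rule 4, so it stays [a].

[ziːliːɡtaːvra]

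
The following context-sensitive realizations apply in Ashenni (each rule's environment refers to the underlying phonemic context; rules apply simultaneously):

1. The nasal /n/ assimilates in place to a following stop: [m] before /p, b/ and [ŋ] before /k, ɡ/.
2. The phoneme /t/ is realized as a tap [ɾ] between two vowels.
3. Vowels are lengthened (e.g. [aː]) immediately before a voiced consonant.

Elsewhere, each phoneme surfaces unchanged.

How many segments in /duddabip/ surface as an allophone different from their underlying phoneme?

Segments that undergo a rule: /u/ → [uː] (rule 3); /a/ → [aː] (rule 3).
All other segments surface unchanged.

2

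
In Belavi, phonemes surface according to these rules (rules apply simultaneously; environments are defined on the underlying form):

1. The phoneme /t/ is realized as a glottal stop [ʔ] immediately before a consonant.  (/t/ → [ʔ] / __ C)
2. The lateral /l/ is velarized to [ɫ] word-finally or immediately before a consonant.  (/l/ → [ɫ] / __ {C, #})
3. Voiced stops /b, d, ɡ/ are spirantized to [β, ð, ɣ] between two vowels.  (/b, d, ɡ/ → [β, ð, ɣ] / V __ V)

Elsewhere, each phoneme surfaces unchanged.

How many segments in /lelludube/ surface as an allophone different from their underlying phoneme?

3

Segments that undergo a rule: /l/ → [ɫ] (rule 2); /d/ → [ð] (rule 3); /b/ → [β] (rule 3).
All other segments surface unchanged.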